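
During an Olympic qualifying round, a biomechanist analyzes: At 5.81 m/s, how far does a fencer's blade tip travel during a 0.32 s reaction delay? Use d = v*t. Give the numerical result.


d = v * t
d = 5.81 * 0.32
d = 1.8592 m

1.8592 m


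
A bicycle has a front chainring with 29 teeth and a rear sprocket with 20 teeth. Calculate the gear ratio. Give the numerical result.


GR = front_teeth / rear_teeth
GR = 29 / 20
GR = 1.45

1.45


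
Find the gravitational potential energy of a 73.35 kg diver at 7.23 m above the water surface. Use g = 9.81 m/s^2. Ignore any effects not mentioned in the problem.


PE = m * g * h
PE = 73.35 * 9.81 * 7.23
PE = 719.5635 * 7.23 = 5202.4441 J

5202.4441 J


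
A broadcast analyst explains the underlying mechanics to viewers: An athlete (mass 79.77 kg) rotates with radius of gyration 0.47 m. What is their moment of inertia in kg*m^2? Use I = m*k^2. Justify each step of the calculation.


I = m * k^2
I = 79.77 * 0.47^2
I = 79.77 * 0.2209 = 17.6212 kg*m^2

17.6212 kg*m^2


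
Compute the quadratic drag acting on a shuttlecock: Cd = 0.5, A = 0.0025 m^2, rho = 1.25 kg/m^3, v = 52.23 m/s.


Fd = 0.5 * Cd * rho * A * v^2
Fd = 0.5 * 0.5 * 1.25 * 0.0025 * 52.23^2
v^2 = 2727.9729
Fd = 0.5 * 0.5 * 1.25 * 0.0025 * 2727.9729 = 2.1312 N

2.1312 N


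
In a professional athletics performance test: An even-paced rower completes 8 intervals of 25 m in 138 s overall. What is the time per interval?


Split time = total_time / n_laps = 138 / 8
Split time = 17.25 s per lap

17.25 s


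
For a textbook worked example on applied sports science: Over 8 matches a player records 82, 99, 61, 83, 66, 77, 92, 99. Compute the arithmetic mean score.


Average = sum / n
Sum = 659
Average = 659 / 8 = 82.375

82.375


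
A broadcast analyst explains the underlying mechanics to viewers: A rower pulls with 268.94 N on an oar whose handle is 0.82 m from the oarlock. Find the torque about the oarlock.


tau = F * d
tau = 268.94 * 0.82
tau = 220.5308 N*m

220.5308 N*m


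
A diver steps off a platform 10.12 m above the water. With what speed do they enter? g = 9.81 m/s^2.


v = sqrt(2 * g * h)
v = sqrt(2 * 9.81 * 10.12)
v = sqrt(198.5544) = 14.0909 m/s

14.0909 m/s


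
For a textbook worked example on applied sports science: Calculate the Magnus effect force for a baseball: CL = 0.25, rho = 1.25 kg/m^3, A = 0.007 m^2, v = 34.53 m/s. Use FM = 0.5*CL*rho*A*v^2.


FM = 0.5 * CL * rho * A * v^2
FM = 0.5 * 0.25 * 1.25 * 0.007 * 34.53^2
v^2 = 1192.3209
FM = 0.5 * 0.25 * 1.25 * 0.007 * 1192.3209 = 1.3041 N

1.3041 N


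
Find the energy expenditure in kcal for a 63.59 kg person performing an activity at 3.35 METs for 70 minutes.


kcal = MET * mass * time_hr
Convert time: 70 min = 1.1667 hr
kcal = 3.35 * 63.59 * 1.1667
kcal = 248.5309 kcal

248.5309 kcal


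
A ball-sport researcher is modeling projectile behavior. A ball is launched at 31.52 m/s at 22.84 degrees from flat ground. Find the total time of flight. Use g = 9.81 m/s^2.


T = 2*v*sin(theta)/g
sin(theta) = sin(22.84 deg) = 0.3882
T = 2*31.52*0.3882 / 9.81
T = 24.4695 / 9.81 = 2.4943 s

2.4943 s


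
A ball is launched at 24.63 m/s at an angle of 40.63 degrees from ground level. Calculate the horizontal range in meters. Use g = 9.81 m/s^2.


R = v^2 * sin(2*theta) / g
Convert angle to radians: theta = 40.63 deg = 0.7091 rad
sin(2*theta) = sin(1.4183) = 0.9884
R = 24.63^2 * 0.9884 / 9.81
R = 606.6369 * 0.9884 / 9.81 = 61.1206 m

61.1206 m


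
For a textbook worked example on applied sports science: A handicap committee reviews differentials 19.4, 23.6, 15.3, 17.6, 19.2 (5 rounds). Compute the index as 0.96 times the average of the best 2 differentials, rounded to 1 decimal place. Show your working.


All differentials: 19.4, 23.6, 15.3, 17.6, 19.2
Sorted: 15.3, 17.6, 19.2, 19.4, 23.6
Best 2: 15.3, 17.6
Average of best = 32.9 / 2 = 16.45
Raw index = 16.45 * 0.96 = 15.792
Handicap index = round(15.792, 1) = 15.8

15.8


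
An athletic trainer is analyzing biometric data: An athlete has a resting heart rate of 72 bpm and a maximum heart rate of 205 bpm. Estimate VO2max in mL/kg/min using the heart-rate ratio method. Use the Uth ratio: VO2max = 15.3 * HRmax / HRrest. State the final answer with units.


VO2max = 15.3 * HRmax / HRrest
VO2max = 15.3 * 205 / 72
VO2max = 3136.5 / 72 = 43.5625 mL/kg/min

43.5625 mL/kg/min


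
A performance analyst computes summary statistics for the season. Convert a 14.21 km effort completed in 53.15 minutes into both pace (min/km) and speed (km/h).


Pace = time / distance = 53.15 min / 14.21 km = 3.7403 min/km
Speed = distance / time_in_hours = 14.21 / 0.8858 hr
Speed = 16.0414 km/h

3.7403 min/km, 16.0414 km/h


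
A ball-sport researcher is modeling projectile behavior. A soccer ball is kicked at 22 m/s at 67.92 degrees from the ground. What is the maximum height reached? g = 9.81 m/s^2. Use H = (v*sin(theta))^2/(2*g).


H = (v*sin(theta))^2 / (2*g)
vy = v*sin(theta) = 22 * sin(67.92 deg) = 20.3865 m/s
H = vy^2 / (2*g) = 415.6101 / (2*9.81)
H = 415.6101 / 19.62 = 21.183 m

21.183 m


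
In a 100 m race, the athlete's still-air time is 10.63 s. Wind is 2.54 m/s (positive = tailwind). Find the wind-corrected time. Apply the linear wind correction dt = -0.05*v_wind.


dt = -0.05 * v_wind = -0.05 * 2.54 = -0.127 s
t_corrected = t_still + dt = 10.63 + (-0.127)
t_corrected = 10.503 s

10.503 s


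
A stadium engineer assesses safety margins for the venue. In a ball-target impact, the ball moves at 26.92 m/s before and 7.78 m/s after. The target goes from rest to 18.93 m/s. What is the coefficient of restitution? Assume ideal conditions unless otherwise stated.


e = (v2_after - v1_after) / (v1_before - v2_before)
Numerator = 18.93 - 7.78 = 11.15
Denominator = 26.92 - 0 = 26.92
e = 11.15 / 26.92 = 0.4142

0.4142


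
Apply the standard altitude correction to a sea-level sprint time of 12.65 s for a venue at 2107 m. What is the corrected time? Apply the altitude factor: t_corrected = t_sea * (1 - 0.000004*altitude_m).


Correction factor = 1 - 0.000004 * 2107 = 0.991572
t_corrected = t_sea * factor = 12.65 * 0.991572
t_corrected = 12.5434 s

12.5434 s


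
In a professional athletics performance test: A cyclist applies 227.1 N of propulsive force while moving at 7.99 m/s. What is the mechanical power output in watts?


P = F * v
P = 227.1 * 7.99
P = 1814.529 W

1814.529 W


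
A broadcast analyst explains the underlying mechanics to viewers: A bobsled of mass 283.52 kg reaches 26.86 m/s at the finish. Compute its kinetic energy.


KE = 0.5 * m * v^2
KE = 0.5 * 283.52 * 26.86^2
KE = 0.5 * 283.52 * 721.4596 = 102274.1129 J

102274.1129 J


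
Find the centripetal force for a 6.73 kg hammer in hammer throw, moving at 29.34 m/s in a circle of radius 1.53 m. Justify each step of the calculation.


Fc = m * v^2 / r
v^2 = 29.34^2 = 860.8356
Fc = 6.73 * 860.8356 / 1.53
Fc = 5793.4236 / 1.53 = 3786.5514 N

3786.5514 N


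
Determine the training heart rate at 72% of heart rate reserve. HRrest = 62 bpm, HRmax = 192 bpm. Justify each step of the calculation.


Target = HRrest + pct*(HRmax - HRrest)
Heart rate reserve = HRmax - HRrest = 192 - 62 = 130 bpm
Fraction = 72% = 0.72
Target = 62 + 0.72 * 130
Target = 62 + 93.6 = 155.6 bpm

155.6 bpm


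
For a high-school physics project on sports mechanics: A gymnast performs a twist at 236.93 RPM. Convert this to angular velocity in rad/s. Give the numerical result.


omega = RPM * 2 * pi / 60
omega = 236.93 * 2 * 3.14159 / 60
omega = 1488.6751 / 60 = 24.8113 rad/s

24.8113 rad/s


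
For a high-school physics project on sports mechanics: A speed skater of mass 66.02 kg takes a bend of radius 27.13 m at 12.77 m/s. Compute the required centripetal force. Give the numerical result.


Fc = m * v^2 / r
v^2 = 12.77^2 = 163.0729
Fc = 66.02 * 163.0729 / 27.13
Fc = 10766.0729 / 27.13 = 396.8328 N

396.8328 N


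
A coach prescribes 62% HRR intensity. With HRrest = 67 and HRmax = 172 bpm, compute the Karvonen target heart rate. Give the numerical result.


Target = HRrest + pct*(HRmax - HRrest)
Heart rate reserve = HRmax - HRrest = 172 - 67 = 105 bpm
Fraction = 62% = 0.62
Target = 67 + 0.62 * 105
Target = 67 + 65.1 = 132.1 bpm

132.1 bpm


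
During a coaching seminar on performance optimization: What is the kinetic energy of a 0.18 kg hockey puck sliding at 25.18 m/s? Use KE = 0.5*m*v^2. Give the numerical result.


KE = 0.5 * m * v^2
KE = 0.5 * 0.18 * 25.18^2
KE = 0.5 * 0.18 * 634.0324 = 57.0629 J

57.0629 J


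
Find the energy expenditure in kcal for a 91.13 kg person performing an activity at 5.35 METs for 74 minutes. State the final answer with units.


kcal = MET * mass * time_hr
Convert time: 74 min = 1.2333 hr
kcal = 5.35 * 91.13 * 1.2333
kcal = 601.3061 kcal

601.3061 kcal


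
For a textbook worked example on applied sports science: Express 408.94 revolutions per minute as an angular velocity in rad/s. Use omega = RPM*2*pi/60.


omega = RPM * 2 * pi / 60
omega = 408.94 * 2 * 3.14159 / 60
omega = 2569.4458 / 60 = 42.8241 rad/s

42.8241 rad/s


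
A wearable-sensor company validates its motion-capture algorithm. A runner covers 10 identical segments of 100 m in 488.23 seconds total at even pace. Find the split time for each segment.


Split time = total_time / n_laps = 488.23 / 10
Split time = 48.823 s per lap

48.823 s


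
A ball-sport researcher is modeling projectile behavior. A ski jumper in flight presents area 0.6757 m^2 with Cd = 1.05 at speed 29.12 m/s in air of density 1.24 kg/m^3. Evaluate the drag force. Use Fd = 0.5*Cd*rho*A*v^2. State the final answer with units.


Fd = 0.5 * Cd * rho * A * v^2
Fd = 0.5 * 1.05 * 1.24 * 0.6757 * 29.12^2
v^2 = 847.9744
Fd = 0.5 * 1.05 * 1.24 * 0.6757 * 847.9744 = 373.0076 N

373.0076 N


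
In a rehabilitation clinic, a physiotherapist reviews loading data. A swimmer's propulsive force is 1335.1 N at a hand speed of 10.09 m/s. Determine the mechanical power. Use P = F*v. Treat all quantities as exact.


P = F * v
P = 1335.1 * 10.09
P = 13471.159 W

13471.159 W


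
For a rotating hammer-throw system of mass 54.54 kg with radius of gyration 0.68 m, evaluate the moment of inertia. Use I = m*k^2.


I = m * k^2
I = 54.54 * 0.68^2
I = 54.54 * 0.4624 = 25.2193 kg*m^2

25.2193 kg*m^2


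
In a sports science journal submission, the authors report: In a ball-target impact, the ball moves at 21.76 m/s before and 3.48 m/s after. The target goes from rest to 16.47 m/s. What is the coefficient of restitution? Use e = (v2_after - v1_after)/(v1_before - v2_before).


e = (v2_after - v1_after) / (v1_before - v2_before)
Numerator = 16.47 - 3.48 = 12.99
Denominator = 21.76 - 0 = 21.76
e = 12.99 / 21.76 = 0.597

0.597


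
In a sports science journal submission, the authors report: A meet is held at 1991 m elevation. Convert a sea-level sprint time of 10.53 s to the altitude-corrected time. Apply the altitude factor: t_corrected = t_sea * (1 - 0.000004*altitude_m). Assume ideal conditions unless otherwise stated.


Correction factor = 1 - 0.000004 * 1991 = 0.992036
t_corrected = t_sea * factor = 10.53 * 0.992036
t_corrected = 10.4461 s

10.4461 s


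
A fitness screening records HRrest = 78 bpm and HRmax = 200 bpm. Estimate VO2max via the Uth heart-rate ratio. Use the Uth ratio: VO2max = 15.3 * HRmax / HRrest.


VO2max = 15.3 * HRmax / HRrest
VO2max = 15.3 * 200 / 78
VO2max = 3060 / 78 = 39.2308 mL/kg/min

39.2308 mL/kg/min


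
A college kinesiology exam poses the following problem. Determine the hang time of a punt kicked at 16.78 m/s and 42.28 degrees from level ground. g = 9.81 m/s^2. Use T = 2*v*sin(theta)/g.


T = 2*v*sin(theta)/g
sin(theta) = sin(42.28 deg) = 0.6728
T = 2*16.78*0.6728 / 9.81
T = 22.5776 / 9.81 = 2.3015 s

2.3015 s


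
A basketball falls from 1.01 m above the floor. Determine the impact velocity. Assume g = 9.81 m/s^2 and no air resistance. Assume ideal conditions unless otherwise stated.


v = sqrt(2 * g * h)
v = sqrt(2 * 9.81 * 1.01)
v = sqrt(19.8162) = 4.4515 m/s

4.4515 m/s


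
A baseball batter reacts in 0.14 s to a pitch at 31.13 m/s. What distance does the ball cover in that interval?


d = v * t
d = 31.13 * 0.14
d = 4.3582 m

4.3582 m


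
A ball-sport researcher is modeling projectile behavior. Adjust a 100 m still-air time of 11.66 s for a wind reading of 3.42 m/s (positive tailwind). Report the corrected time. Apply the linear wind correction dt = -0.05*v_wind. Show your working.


dt = -0.05 * v_wind = -0.05 * 3.42 = -0.171 s
t_corrected = t_still + dt = 11.66 + (-0.171)
t_corrected = 11.489 s

11.489 s


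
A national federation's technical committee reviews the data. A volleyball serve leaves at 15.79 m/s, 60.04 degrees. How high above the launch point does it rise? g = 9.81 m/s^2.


H = (v*sin(theta))^2 / (2*g)
vy = v*sin(theta) = 15.79 * sin(60.04 deg) = 13.68 m/s
H = vy^2 / (2*g) = 187.1438 / (2*9.81)
H = 187.1438 / 19.62 = 9.5384 m

9.5384 m


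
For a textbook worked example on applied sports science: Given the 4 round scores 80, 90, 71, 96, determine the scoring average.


Average = sum / n
Sum = 337
Average = 337 / 4 = 84.25

84.25


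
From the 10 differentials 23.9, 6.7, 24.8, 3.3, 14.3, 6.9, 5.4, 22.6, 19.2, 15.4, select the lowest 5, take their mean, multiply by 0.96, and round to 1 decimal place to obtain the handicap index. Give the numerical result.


All differentials: 23.9, 6.7, 24.8, 3.3, 14.3, 6.9, 5.4, 22.6, 19.2, 15.4
Sorted: 3.3, 5.4, 6.7, 6.9, 14.3, 15.4, 19.2, 22.6, 23.9, 24.8
Best 5: 3.3, 5.4, 6.7, 6.9, 14.3
Average of best = 36.6 / 5 = 7.32
Raw index = 7.32 * 0.96 = 7.0272
Handicap index = round(7.0272, 1) = 7.0

7.0


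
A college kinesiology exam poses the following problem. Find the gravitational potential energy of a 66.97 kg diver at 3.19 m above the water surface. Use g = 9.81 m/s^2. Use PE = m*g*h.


PE = m * g * h
PE = 66.97 * 9.81 * 3.19
PE = 656.9757 * 3.19 = 2095.7525 J

2095.7525 J


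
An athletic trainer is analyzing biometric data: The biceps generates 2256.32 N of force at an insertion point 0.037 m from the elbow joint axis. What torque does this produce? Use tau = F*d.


tau = F * d
tau = 2256.32 * 0.037
tau = 83.4838 N*m

83.4838 N*m


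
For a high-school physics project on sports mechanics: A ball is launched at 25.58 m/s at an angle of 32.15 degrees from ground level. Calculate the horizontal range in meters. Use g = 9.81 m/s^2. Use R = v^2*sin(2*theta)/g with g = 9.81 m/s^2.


R = v^2 * sin(2*theta) / g
Convert angle to radians: theta = 32.15 deg = 0.5611 rad
sin(2*theta) = sin(1.1222) = 0.9011
R = 25.58^2 * 0.9011 / 9.81
R = 654.3364 * 0.9011 / 9.81 = 60.1027 m

60.1027 m


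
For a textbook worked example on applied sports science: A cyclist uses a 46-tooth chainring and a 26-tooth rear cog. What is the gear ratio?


GR = front_teeth / rear_teeth
GR = 46 / 26
GR = 1.7692

1.7692


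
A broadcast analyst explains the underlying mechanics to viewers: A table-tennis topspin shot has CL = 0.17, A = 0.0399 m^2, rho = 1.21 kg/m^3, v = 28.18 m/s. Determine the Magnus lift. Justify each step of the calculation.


FM = 0.5 * CL * rho * A * v^2
FM = 0.5 * 0.17 * 1.21 * 0.0399 * 28.18^2
v^2 = 794.1124
FM = 0.5 * 0.17 * 1.21 * 0.0399 * 794.1124 = 3.2588 N

3.2588 N


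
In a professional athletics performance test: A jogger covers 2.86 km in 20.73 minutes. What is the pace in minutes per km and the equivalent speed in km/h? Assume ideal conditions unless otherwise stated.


Pace = time / distance = 20.73 min / 2.86 km = 7.2483 min/km
Speed = distance / time_in_hours = 2.86 / 0.3455 hr
Speed = 8.2779 km/h

7.2483 min/km, 8.2779 km/h


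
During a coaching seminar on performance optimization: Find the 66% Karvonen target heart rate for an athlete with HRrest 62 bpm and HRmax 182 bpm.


Target = HRrest + pct*(HRmax - HRrest)
Heart rate reserve = HRmax - HRrest = 182 - 62 = 120 bpm
Fraction = 66% = 0.66
Target = 62 + 0.66 * 120
Target = 62 + 79.2 = 141.2 bpm

141.2 bpm


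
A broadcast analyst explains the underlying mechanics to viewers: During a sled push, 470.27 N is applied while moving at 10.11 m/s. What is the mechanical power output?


P = F * v
P = 470.27 * 10.11
P = 4754.4297 W

4754.4297 W


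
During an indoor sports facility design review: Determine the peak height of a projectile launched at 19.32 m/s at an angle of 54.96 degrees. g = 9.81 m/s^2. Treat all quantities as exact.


H = (v*sin(theta))^2 / (2*g)
vy = v*sin(theta) = 19.32 * sin(54.96 deg) = 15.8183 m/s
H = vy^2 / (2*g) = 250.2179 / (2*9.81)
H = 250.2179 / 19.62 = 12.7532 m

12.7532 m


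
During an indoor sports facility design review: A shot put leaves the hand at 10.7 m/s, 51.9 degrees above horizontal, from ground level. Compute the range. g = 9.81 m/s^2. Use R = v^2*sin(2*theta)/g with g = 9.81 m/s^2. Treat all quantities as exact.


R = v^2 * sin(2*theta) / g
Convert angle to radians: theta = 51.9 deg = 0.9058 rad
sin(2*theta) = sin(1.8117) = 0.9711
R = 10.7^2 * 0.9711 / 9.81
R = 114.49 * 0.9711 / 9.81 = 11.3339 m

11.3339 m


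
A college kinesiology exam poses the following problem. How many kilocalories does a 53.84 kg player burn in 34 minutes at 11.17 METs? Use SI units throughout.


kcal = MET * mass * time_hr
Convert time: 34 min = 0.5667 hr
kcal = 11.17 * 53.84 * 0.5667
kcal = 340.7893 kcal

340.7893 kcal


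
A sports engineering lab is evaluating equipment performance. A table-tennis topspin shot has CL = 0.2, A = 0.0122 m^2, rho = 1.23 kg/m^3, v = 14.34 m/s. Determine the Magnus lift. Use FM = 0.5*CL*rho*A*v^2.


FM = 0.5 * CL * rho * A * v^2
FM = 0.5 * 0.2 * 1.23 * 0.0122 * 14.34^2
v^2 = 205.6356
FM = 0.5 * 0.2 * 1.23 * 0.0122 * 205.6356 = 0.3086 N

0.3086 N


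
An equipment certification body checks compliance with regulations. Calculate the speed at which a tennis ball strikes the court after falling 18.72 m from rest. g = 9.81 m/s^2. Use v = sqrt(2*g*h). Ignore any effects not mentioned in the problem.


v = sqrt(2 * g * h)
v = sqrt(2 * 9.81 * 18.72)
v = sqrt(367.2864) = 19.1647 m/s

19.1647 m/s


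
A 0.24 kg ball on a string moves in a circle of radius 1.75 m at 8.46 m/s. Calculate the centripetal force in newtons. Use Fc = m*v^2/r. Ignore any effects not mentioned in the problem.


Fc = m * v^2 / r
v^2 = 8.46^2 = 71.5716
Fc = 0.24 * 71.5716 / 1.75
Fc = 17.1772 / 1.75 = 9.8155 N

9.8155 N


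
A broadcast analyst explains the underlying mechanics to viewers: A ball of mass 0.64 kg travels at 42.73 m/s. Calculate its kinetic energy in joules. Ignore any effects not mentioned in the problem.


KE = 0.5 * m * v^2
KE = 0.5 * 0.64 * 42.73^2
KE = 0.5 * 0.64 * 1825.8529 = 584.2729 J

584.2729 J


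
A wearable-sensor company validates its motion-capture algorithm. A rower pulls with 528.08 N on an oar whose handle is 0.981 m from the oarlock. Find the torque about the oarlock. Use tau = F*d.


tau = F * d
tau = 528.08 * 0.981
tau = 518.0465 N*m

518.0465 N*m


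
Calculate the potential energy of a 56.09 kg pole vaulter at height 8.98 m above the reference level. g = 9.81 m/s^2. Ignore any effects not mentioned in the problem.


PE = m * g * h
PE = 56.09 * 9.81 * 8.98
PE = 550.2429 * 8.98 = 4941.1812 J

4941.1812 J


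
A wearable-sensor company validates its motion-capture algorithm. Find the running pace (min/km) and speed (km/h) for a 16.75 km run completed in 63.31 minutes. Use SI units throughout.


Pace = time / distance = 63.31 min / 16.75 km = 3.7797 min/km
Speed = distance / time_in_hours = 16.75 / 1.0552 hr
Speed = 15.8743 km/h

3.7797 min/km, 15.8743 km/h


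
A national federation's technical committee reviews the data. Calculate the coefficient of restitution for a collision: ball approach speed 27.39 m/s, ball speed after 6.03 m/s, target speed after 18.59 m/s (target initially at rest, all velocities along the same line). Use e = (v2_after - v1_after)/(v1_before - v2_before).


e = (v2_after - v1_after) / (v1_before - v2_before)
Numerator = 18.59 - 6.03 = 12.56
Denominator = 27.39 - 0 = 27.39
e = 12.56 / 27.39 = 0.4586

0.4586


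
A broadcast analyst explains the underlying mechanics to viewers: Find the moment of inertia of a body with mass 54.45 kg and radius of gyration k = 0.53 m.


I = m * k^2
I = 54.45 * 0.53^2
I = 54.45 * 0.2809 = 15.295 kg*m^2

15.295 kg*m^2


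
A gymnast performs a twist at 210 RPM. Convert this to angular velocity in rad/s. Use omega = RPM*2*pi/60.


omega = RPM * 2 * pi / 60
omega = 210 * 2 * 3.14159 / 60
omega = 1319.4689 / 60 = 21.9911 rad/s

21.9911 rad/s


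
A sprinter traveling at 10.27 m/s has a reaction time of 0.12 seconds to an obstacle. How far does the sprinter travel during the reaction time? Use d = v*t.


d = v * t
d = 10.27 * 0.12
d = 1.2324 m

1.2324 m


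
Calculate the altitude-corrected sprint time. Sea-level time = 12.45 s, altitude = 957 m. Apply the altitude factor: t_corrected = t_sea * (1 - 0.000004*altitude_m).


Correction factor = 1 - 0.000004 * 957 = 0.996172
t_corrected = t_sea * factor = 12.45 * 0.996172
t_corrected = 12.4023 s

12.4023 s


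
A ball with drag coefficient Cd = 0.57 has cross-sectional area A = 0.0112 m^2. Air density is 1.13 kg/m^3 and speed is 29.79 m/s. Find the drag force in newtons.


Fd = 0.5 * Cd * rho * A * v^2
Fd = 0.5 * 0.57 * 1.13 * 0.0112 * 29.79^2
v^2 = 887.4441
Fd = 0.5 * 0.57 * 1.13 * 0.0112 * 887.4441 = 3.201 N

3.201 N


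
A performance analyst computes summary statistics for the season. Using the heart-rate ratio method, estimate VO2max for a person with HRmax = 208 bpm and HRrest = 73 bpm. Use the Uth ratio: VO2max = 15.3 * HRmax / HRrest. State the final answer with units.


VO2max = 15.3 * HRmax / HRrest
VO2max = 15.3 * 208 / 73
VO2max = 3182.4 / 73 = 43.5945 mL/kg/min

43.5945 mL/kg/min


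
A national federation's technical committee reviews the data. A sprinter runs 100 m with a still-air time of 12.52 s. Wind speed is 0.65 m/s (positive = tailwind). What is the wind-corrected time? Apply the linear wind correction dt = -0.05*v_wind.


dt = -0.05 * v_wind = -0.05 * 0.65 = -0.0325 s
t_corrected = t_still + dt = 12.52 + (-0.0325)
t_corrected = 12.4875 s

12.4875 s


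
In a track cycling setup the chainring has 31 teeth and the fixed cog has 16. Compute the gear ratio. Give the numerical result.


GR = front_teeth / rear_teeth
GR = 31 / 16
GR = 1.9375

1.9375


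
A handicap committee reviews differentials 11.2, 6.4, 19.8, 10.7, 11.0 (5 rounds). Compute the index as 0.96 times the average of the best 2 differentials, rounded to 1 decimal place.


All differentials: 11.2, 6.4, 19.8, 10.7, 11.0
Sorted: 6.4, 10.7, 11.0, 11.2, 19.8
Best 2: 6.4, 10.7
Average of best = 17.1 / 2 = 8.55
Raw index = 8.55 * 0.96 = 8.208
Handicap index = round(8.208, 1) = 8.2

8.2


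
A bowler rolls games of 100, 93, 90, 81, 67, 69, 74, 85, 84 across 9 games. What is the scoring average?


Average = sum / n
Sum = 743
Average = 743 / 9 = 82.5556

82.5556


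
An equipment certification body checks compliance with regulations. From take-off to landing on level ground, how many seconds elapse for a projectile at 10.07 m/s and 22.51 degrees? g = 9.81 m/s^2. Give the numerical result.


T = 2*v*sin(theta)/g
sin(theta) = sin(22.51 deg) = 0.3828
T = 2*10.07*0.3828 / 9.81
T = 7.7105 / 9.81 = 0.786 s

0.786 s


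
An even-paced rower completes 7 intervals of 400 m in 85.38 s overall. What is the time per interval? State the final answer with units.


Split time = total_time / n_laps = 85.38 / 7
Split time = 12.1971 s per lap

12.1971 s


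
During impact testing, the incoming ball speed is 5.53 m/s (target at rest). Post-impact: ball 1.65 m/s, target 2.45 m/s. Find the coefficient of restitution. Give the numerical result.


e = (v2_after - v1_after) / (v1_before - v2_before)
Numerator = 2.45 - 1.65 = 0.8
Denominator = 5.53 - 0 = 5.53
e = 0.8 / 5.53 = 0.1447

0.1447


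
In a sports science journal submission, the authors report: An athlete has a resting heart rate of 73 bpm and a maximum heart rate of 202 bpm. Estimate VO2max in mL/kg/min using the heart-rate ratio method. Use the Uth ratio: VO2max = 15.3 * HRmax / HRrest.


VO2max = 15.3 * HRmax / HRrest
VO2max = 15.3 * 202 / 73
VO2max = 3090.6 / 73 = 42.337 mL/kg/min

42.337 mL/kg/min


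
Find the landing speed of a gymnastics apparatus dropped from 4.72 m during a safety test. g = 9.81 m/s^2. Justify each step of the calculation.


v = sqrt(2 * g * h)
v = sqrt(2 * 9.81 * 4.72)
v = sqrt(92.6064) = 9.6232 m/s

9.6232 m/s


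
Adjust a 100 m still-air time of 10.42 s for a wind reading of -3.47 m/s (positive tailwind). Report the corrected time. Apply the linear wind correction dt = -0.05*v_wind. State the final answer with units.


dt = -0.05 * v_wind = -0.05 * -3.47 = 0.1735 s
t_corrected = t_still + dt = 10.42 + (0.1735)
t_corrected = 10.5935 s

10.5935 s


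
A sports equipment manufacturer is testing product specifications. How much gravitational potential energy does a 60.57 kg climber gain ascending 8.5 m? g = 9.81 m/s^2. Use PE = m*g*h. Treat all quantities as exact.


PE = m * g * h
PE = 60.57 * 9.81 * 8.5
PE = 594.1917 * 8.5 = 5050.6295 J

5050.6295 J


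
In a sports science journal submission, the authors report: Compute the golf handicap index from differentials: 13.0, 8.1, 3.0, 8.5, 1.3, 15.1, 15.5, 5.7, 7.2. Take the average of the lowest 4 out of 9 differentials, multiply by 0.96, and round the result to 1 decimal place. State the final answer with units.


All differentials: 13.0, 8.1, 3.0, 8.5, 1.3, 15.1, 15.5, 5.7, 7.2
Sorted: 1.3, 3.0, 5.7, 7.2, 8.1, 8.5, 13.0, 15.1, 15.5
Best 4: 1.3, 3.0, 5.7, 7.2
Average of best = 17.2 / 4 = 4.3
Raw index = 4.3 * 0.96 = 4.128
Handicap index = round(4.128, 1) = 4.1

4.1


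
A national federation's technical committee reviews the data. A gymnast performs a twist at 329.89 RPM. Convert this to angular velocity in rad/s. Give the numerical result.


omega = RPM * 2 * pi / 60
omega = 329.89 * 2 * 3.14159 / 60
omega = 2072.76 / 60 = 34.546 rad/s

34.546 rad/s


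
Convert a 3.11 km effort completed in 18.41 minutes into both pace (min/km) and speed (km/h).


Pace = time / distance = 18.41 min / 3.11 km = 5.9196 min/km
Speed = distance / time_in_hours = 3.11 / 0.3068 hr
Speed = 10.1358 km/h

5.9196 min/km, 10.1358 km/h


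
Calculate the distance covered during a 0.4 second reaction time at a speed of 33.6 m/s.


d = v * t
d = 33.6 * 0.4
d = 13.44 m

13.44 m


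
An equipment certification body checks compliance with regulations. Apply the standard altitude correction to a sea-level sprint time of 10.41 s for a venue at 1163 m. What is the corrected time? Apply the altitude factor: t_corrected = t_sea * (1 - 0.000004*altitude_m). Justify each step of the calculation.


Correction factor = 1 - 0.000004 * 1163 = 0.995348
t_corrected = t_sea * factor = 10.41 * 0.995348
t_corrected = 10.3616 s

10.3616 s


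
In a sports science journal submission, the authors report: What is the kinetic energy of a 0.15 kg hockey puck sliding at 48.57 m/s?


KE = 0.5 * m * v^2
KE = 0.5 * 0.15 * 48.57^2
KE = 0.5 * 0.15 * 2359.0449 = 176.9284 J

176.9284 J


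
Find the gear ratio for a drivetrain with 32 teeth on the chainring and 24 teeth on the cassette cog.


GR = front_teeth / rear_teeth
GR = 32 / 24
GR = 1.3333

1.3333


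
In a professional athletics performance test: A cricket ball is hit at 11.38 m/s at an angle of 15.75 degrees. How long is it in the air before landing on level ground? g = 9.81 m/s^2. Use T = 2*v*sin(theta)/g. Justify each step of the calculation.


T = 2*v*sin(theta)/g
sin(theta) = sin(15.75 deg) = 0.2714
T = 2*11.38*0.2714 / 9.81
T = 6.178 / 9.81 = 0.6298 s

0.6298 s


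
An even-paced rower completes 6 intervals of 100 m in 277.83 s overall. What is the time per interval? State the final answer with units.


Split time = total_time / n_laps = 277.83 / 6
Split time = 46.305 s per lap

46.305 s


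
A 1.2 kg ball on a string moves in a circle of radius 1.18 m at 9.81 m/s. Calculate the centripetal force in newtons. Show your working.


Fc = m * v^2 / r
v^2 = 9.81^2 = 96.2361
Fc = 1.2 * 96.2361 / 1.18
Fc = 115.4833 / 1.18 = 97.8672 N

97.8672 N


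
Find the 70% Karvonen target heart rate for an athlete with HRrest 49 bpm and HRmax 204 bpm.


Target = HRrest + pct*(HRmax - HRrest)
Heart rate reserve = HRmax - HRrest = 204 - 49 = 155 bpm
Fraction = 70% = 0.7
Target = 49 + 0.7 * 155
Target = 49 + 108.5 = 157.5 bpm

157.5 bpm


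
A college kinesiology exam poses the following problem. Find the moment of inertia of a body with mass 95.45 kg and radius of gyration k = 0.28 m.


I = m * k^2
I = 95.45 * 0.28^2
I = 95.45 * 0.0784 = 7.4833 kg*m^2

7.4833 kg*m^2


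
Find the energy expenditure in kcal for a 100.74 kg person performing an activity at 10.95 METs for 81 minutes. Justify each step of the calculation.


kcal = MET * mass * time_hr
Convert time: 81 min = 1.35 hr
kcal = 10.95 * 100.74 * 1.35
kcal = 1489.189 kcal

1489.189 kcal


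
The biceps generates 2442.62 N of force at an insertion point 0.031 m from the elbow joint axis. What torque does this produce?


tau = F * d
tau = 2442.62 * 0.031
tau = 75.7212 N*m

75.7212 N*m


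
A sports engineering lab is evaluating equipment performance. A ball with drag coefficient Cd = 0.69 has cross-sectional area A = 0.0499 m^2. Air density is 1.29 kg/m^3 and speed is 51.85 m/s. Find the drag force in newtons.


Fd = 0.5 * Cd * rho * A * v^2
Fd = 0.5 * 0.69 * 1.29 * 0.0499 * 51.85^2
v^2 = 2688.4225
Fd = 0.5 * 0.69 * 1.29 * 0.0499 * 2688.4225 = 59.7045 N

59.7045 N


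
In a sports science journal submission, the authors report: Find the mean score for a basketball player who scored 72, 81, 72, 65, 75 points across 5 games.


Average = sum / n
Sum = 365
Average = 365 / 5 = 73

73


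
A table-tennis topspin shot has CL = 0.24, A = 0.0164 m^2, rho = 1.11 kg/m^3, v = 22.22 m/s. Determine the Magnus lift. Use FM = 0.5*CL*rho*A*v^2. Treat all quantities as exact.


FM = 0.5 * CL * rho * A * v^2
FM = 0.5 * 0.24 * 1.11 * 0.0164 * 22.22^2
v^2 = 493.7284
FM = 0.5 * 0.24 * 1.11 * 0.0164 * 493.7284 = 1.0785 N

1.0785 N


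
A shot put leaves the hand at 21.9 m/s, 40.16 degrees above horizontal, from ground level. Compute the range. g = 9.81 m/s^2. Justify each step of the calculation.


R = v^2 * sin(2*theta) / g
Convert angle to radians: theta = 40.16 deg = 0.7009 rad
sin(2*theta) = sin(1.4018) = 0.9858
R = 21.9^2 * 0.9858 / 9.81
R = 479.61 * 0.9858 / 9.81 = 48.1938 m

48.1938 m


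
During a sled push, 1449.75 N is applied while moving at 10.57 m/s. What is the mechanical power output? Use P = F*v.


P = F * v
P = 1449.75 * 10.57
P = 15323.8575 W

15323.8575 W


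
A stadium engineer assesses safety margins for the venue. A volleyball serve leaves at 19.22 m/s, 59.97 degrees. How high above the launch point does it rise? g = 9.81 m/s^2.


H = (v*sin(theta))^2 / (2*g)
vy = v*sin(theta) = 19.22 * sin(59.97 deg) = 16.64 m/s
H = vy^2 / (2*g) = 276.8887 / (2*9.81)
H = 276.8887 / 19.62 = 14.1126 m

14.1126 m


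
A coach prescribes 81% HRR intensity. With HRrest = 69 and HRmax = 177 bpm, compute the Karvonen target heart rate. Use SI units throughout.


Target = HRrest + pct*(HRmax - HRrest)
Heart rate reserve = HRmax - HRrest = 177 - 69 = 108 bpm
Fraction = 81% = 0.81
Target = 69 + 0.81 * 108
Target = 69 + 87.48 = 156.48 bpm

156.48 bpm


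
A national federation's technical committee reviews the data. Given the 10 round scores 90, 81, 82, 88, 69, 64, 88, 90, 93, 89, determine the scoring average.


Average = sum / n
Sum = 834
Average = 834 / 10 = 83.4

83.4


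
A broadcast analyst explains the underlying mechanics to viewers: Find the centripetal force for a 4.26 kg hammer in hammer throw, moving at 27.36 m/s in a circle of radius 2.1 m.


Fc = m * v^2 / r
v^2 = 27.36^2 = 748.5696
Fc = 4.26 * 748.5696 / 2.1
Fc = 3188.9065 / 2.1 = 1518.5269 N

1518.5269 N


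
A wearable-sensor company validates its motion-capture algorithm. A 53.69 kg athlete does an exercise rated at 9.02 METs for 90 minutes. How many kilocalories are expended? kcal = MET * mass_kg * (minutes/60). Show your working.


kcal = MET * mass * time_hr
Convert time: 90 min = 1.5 hr
kcal = 9.02 * 53.69 * 1.5
kcal = 726.4257 kcal

726.4257 kcal


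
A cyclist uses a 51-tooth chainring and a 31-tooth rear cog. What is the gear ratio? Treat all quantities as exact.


GR = front_teeth / rear_teeth
GR = 51 / 31
GR = 1.6452

1.6452


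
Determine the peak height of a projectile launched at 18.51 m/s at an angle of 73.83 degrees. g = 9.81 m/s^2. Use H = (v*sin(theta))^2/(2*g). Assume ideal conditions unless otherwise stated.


H = (v*sin(theta))^2 / (2*g)
vy = v*sin(theta) = 18.51 * sin(73.83 deg) = 17.7777 m/s
H = vy^2 / (2*g) = 316.048 / (2*9.81)
H = 316.048 / 19.62 = 16.1085 m

16.1085 m


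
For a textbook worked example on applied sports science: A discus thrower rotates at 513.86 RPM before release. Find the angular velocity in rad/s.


omega = RPM * 2 * pi / 60
omega = 513.86 * 2 * 3.14159 / 60
omega = 3228.6776 / 60 = 53.8113 rad/s

53.8113 rad/s


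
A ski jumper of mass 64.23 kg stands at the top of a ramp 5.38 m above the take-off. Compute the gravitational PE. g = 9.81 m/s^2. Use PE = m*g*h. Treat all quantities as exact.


PE = m * g * h
PE = 64.23 * 9.81 * 5.38
PE = 630.0963 * 5.38 = 3389.9181 J

3389.9181 J


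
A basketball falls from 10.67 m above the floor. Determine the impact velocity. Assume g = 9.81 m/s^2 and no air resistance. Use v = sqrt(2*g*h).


v = sqrt(2 * g * h)
v = sqrt(2 * 9.81 * 10.67)
v = sqrt(209.3454) = 14.4688 m/s

14.4688 m/s


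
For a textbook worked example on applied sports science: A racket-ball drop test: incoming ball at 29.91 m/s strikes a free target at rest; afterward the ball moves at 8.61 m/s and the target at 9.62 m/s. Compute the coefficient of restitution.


e = (v2_after - v1_after) / (v1_before - v2_before)
Numerator = 9.62 - 8.61 = 1.01
Denominator = 29.91 - 0 = 29.91
e = 1.01 / 29.91 = 0.0338

0.0338


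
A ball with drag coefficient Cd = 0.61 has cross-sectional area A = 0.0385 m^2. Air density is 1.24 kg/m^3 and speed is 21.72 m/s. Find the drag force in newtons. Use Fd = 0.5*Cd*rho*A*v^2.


Fd = 0.5 * Cd * rho * A * v^2
Fd = 0.5 * 0.61 * 1.24 * 0.0385 * 21.72^2
v^2 = 471.7584
Fd = 0.5 * 0.61 * 1.24 * 0.0385 * 471.7584 = 6.8691 N

6.8691 N


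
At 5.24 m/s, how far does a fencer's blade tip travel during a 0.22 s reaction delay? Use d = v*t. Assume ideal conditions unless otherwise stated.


d = v * t
d = 5.24 * 0.22
d = 1.1528 m

1.1528 m


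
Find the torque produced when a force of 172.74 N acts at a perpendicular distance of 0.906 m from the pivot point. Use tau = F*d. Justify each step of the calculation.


tau = F * d
tau = 172.74 * 0.906
tau = 156.5024 N*m

156.5024 N*m


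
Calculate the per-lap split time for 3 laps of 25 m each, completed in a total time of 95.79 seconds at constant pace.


Split time = total_time / n_laps = 95.79 / 3
Split time = 31.93 s per lap

31.93 s


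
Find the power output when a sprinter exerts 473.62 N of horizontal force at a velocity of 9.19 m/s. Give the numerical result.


P = F * v
P = 473.62 * 9.19
P = 4352.5678 W

4352.5678 W


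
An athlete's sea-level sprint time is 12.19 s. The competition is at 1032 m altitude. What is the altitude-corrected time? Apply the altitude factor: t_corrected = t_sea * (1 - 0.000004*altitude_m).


Correction factor = 1 - 0.000004 * 1032 = 0.995872
t_corrected = t_sea * factor = 12.19 * 0.995872
t_corrected = 12.1397 s

12.1397 s


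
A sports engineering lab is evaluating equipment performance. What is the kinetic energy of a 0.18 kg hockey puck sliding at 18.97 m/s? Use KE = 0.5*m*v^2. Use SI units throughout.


KE = 0.5 * m * v^2
KE = 0.5 * 0.18 * 18.97^2
KE = 0.5 * 0.18 * 359.8609 = 32.3875 J

32.3875 J


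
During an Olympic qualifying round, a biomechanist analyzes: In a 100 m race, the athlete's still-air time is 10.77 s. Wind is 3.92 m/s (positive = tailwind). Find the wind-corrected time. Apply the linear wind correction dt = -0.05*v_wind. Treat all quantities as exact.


dt = -0.05 * v_wind = -0.05 * 3.92 = -0.196 s
t_corrected = t_still + dt = 10.77 + (-0.196)
t_corrected = 10.574 s

10.574 s


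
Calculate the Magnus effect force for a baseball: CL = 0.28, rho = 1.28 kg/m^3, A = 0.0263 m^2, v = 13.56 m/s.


FM = 0.5 * CL * rho * A * v^2
FM = 0.5 * 0.28 * 1.28 * 0.0263 * 13.56^2
v^2 = 183.8736
FM = 0.5 * 0.28 * 1.28 * 0.0263 * 183.8736 = 0.8666 N

0.8666 N


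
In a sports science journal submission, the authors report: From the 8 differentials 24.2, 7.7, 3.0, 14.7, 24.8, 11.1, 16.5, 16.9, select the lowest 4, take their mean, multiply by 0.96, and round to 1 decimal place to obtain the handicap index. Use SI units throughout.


All differentials: 24.2, 7.7, 3.0, 14.7, 24.8, 11.1, 16.5, 16.9
Sorted: 3.0, 7.7, 11.1, 14.7, 16.5, 16.9, 24.2, 24.8
Best 4: 3.0, 7.7, 11.1, 14.7
Average of best = 36.5 / 4 = 9.125
Raw index = 9.125 * 0.96 = 8.76
Handicap index = round(8.76, 1) = 8.8

8.8


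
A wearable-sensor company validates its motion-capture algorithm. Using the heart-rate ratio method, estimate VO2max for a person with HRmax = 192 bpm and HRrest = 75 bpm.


VO2max = 15.3 * HRmax / HRrest
VO2max = 15.3 * 192 / 75
VO2max = 2937.6 / 75 = 39.168 mL/kg/min

39.168 mL/kg/min


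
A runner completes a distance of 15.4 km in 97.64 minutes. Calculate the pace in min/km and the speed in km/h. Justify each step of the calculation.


Pace = time / distance = 97.64 min / 15.4 km = 6.3403 min/km
Speed = distance / time_in_hours = 15.4 / 1.6273 hr
Speed = 9.4633 km/h

6.3403 min/km, 9.4633 km/h


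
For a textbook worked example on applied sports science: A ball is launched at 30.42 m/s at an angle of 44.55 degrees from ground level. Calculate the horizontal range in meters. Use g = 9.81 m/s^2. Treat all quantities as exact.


R = v^2 * sin(2*theta) / g
Convert angle to radians: theta = 44.55 deg = 0.7775 rad
sin(2*theta) = sin(1.5551) = 0.9999
R = 30.42^2 * 0.9999 / 9.81
R = 925.3764 * 0.9999 / 9.81 = 94.3183 m

94.3183 m


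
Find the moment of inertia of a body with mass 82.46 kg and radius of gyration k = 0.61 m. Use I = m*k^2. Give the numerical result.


I = m * k^2
I = 82.46 * 0.61^2
I = 82.46 * 0.3721 = 30.6834 kg*m^2

30.6834 kg*m^2


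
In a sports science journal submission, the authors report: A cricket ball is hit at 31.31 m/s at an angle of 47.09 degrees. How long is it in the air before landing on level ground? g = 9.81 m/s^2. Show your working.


T = 2*v*sin(theta)/g
sin(theta) = sin(47.09 deg) = 0.7324
T = 2*31.31*0.7324 / 9.81
T = 45.8644 / 9.81 = 4.6753 s

4.6753 s


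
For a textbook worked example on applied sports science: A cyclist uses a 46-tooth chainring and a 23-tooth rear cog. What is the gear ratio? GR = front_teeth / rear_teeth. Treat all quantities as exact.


GR = front_teeth / rear_teeth
GR = 46 / 23
GR = 2

2


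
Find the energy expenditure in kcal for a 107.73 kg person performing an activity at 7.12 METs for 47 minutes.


kcal = MET * mass * time_hr
Convert time: 47 min = 0.7833 hr
kcal = 7.12 * 107.73 * 0.7833
kcal = 600.8461 kcal

600.8461 kcal


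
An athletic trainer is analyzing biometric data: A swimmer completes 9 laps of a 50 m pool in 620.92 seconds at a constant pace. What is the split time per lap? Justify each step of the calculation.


Split time = total_time / n_laps = 620.92 / 9
Split time = 68.9911 s per lap

68.9911 s


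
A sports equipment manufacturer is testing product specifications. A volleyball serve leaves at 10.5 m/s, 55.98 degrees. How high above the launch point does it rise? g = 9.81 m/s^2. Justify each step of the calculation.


H = (v*sin(theta))^2 / (2*g)
vy = v*sin(theta) = 10.5 * sin(55.98 deg) = 8.7028 m/s
H = vy^2 / (2*g) = 75.7395 / (2*9.81)
H = 75.7395 / 19.62 = 3.8603 m

3.8603 m
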